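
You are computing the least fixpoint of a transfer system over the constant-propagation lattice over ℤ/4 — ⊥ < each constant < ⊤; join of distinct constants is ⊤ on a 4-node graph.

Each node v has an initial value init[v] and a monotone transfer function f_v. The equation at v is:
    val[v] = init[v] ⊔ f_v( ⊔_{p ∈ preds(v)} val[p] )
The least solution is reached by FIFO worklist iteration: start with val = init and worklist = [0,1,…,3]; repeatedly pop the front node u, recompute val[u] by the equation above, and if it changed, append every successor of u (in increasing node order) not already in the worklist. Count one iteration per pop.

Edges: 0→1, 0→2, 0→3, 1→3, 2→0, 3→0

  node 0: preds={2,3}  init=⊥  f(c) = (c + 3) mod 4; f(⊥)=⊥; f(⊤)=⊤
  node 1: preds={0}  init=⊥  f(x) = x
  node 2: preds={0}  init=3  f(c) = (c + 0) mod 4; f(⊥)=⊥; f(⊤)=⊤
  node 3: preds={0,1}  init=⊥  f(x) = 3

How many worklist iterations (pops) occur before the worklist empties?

8

Trace (8 dequeues):
  [1] u=0 | in 3 | out 2 | prev ⊥ | push {}
  [2] u=1 | in 2 | out 2 | prev ⊥ | push {}
  [3] u=2 | in 2 | out ⊤ | prev 3 | push {0}
  [4] u=3 | in 2 | out 3 | prev ⊥ | push {}
  [5] u=0 | in ⊤ | out ⊤ | prev 2 | push {1,2,3}
  [6] u=1 | in ⊤ | out ⊤ | prev 2 | push {}
  [7] u=2 | in ⊤ | out ⊤ | ==
  [8] u=3 | in ⊤ | out 3 | ==

Converged values:
  [0] ⊤
  [1] ⊤
  [2] ⊤
  [3] 3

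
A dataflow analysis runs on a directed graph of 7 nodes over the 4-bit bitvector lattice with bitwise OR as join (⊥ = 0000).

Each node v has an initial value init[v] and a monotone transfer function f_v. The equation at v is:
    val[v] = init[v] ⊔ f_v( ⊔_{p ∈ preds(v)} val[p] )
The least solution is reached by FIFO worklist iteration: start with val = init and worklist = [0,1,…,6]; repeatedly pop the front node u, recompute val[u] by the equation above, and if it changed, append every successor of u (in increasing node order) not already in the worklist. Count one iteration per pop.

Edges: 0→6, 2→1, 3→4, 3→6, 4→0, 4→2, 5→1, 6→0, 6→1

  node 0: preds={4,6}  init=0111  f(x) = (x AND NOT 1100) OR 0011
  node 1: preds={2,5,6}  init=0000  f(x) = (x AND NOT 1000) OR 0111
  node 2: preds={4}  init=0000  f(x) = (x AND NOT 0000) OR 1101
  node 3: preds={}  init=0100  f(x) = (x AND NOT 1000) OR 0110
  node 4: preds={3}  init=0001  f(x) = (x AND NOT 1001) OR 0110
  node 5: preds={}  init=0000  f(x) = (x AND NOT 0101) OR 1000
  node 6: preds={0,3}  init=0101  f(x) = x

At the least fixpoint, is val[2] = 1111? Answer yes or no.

Trace (11 dequeues):
  [1] u=0 | in 0101 | out 0111 | ==
  [2] u=1 | in 0101 | out 0111 | prev 0000 | push {}
  [3] u=2 | in 0001 | out 1101 | prev 0000 | push {1}
  [4] u=3 | in 0000 | out 0110 | prev 0100 | push {}
  [5] u=4 | in 0110 | out 0111 | prev 0001 | push {0,2}
  [6] u=5 | in 0000 | out 1000 | prev 0000 | push {}
  [7] u=6 | in 0111 | out 0111 | prev 0101 | push {}
  [8] u=1 | in 1111 | out 0111 | ==
  [9] u=0 | in 0111 | out 0111 | ==
  [10] u=2 | in 0111 | out 1111 | prev 1101 | push {1}
  [11] u=1 | in 1111 | out 0111 | ==

Converged values:
  [0] 0111
  [1] 0111
  [2] 1111
  [3] 0110
  [4] 0111
  [5] 1000
  [6] 0111

yes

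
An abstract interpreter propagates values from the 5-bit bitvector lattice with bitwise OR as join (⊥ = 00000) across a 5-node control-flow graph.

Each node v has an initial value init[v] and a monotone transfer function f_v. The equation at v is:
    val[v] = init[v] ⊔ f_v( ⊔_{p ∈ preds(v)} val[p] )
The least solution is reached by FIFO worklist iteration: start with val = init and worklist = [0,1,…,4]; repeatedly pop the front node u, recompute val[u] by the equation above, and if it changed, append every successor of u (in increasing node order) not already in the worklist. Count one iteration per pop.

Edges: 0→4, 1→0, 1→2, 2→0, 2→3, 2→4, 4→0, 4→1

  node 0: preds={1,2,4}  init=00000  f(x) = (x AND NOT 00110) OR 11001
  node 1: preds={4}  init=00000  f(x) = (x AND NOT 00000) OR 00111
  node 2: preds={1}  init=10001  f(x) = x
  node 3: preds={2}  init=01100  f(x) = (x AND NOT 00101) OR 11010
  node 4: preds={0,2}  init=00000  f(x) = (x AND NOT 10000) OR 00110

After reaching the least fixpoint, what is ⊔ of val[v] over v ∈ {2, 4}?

11111

Iteration log — 12 steps:
  step 1. node 0  ⊔preds=10001  new=11001  old=00000  +wl: 
  step 2. node 1  ⊔preds=00000  new=00111  old=00000  +wl: 0
  step 3. node 2  ⊔preds=00111  new=10111  old=10001  +wl: 
  step 4. node 3  ⊔preds=10111  new=11110  old=01100  +wl: 
  step 5. node 4  ⊔preds=11111  new=01111  old=00000  +wl: 1
  step 6. node 0  ⊔preds=11111  new=11001  stable
  step 7. node 1  ⊔preds=01111  new=01111  old=00111  +wl: 0,2
  step 8. node 0  ⊔preds=11111  new=11001  stable
  step 9. node 2  ⊔preds=01111  new=11111  old=10111  +wl: 0,3,4
  step 10. node 0  ⊔preds=11111  new=11001  stable
  step 11. node 3  ⊔preds=11111  new=11110  stable
  step 12. node 4  ⊔preds=11111  new=01111  stable

Least fixpoint reached:
  node 0: 11001
  node 1: 01111
  node 2: 11111
  node 3: 11110
  node 4: 01111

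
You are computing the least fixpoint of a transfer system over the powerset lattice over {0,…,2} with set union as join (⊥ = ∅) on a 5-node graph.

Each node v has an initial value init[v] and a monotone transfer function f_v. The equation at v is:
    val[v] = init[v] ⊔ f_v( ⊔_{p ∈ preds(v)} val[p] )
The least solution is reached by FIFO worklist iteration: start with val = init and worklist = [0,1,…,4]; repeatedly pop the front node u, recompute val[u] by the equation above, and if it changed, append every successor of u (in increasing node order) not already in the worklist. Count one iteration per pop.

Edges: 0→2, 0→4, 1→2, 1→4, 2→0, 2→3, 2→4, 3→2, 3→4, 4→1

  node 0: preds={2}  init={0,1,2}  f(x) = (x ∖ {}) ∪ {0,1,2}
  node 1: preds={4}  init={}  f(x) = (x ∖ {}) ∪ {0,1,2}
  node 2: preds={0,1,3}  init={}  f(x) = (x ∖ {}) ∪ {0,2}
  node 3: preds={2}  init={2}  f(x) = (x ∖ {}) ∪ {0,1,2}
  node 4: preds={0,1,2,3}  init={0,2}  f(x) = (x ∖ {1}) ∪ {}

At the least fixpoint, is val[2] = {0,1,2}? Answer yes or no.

yes

Trace (7 dequeues):
  [1] u=0 | in {} | out {0,1,2} | ==
  [2] u=1 | in {0,2} | out {0,1,2} | prev {} | push {}
  [3] u=2 | in {0,1,2} | out {0,1,2} | prev {} | push {0}
  [4] u=3 | in {0,1,2} | out {0,1,2} | prev {2} | push {2}
  [5] u=4 | in {0,1,2} | out {0,2} | ==
  [6] u=0 | in {0,1,2} | out {0,1,2} | ==
  [7] u=2 | in {0,1,2} | out {0,1,2} | ==

Converged values:
  [0] {0,1,2}
  [1] {0,1,2}
  [2] {0,1,2}
  [3] {0,1,2}
  [4] {0,2}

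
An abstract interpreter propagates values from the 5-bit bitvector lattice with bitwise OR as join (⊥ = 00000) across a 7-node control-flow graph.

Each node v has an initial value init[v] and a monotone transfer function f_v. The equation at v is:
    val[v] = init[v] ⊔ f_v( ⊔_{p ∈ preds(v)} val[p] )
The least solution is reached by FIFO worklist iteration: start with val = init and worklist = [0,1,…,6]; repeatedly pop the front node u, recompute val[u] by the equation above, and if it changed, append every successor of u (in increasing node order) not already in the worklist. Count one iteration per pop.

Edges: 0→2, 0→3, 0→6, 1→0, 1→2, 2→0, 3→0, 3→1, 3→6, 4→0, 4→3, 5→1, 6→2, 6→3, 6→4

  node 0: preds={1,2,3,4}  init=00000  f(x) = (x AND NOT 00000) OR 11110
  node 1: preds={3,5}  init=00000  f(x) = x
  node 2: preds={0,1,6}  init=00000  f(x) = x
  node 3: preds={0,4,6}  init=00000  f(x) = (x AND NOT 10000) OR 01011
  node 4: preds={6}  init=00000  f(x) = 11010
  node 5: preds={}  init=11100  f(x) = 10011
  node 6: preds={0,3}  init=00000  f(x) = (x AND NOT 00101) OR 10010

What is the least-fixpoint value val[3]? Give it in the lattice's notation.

01111

Trace (14 dequeues):
  [1] u=0 | in 00000 | out 11110 | prev 00000 | push {}
  [2] u=1 | in 11100 | out 11100 | prev 00000 | push {0}
  [3] u=2 | in 11110 | out 11110 | prev 00000 | push {}
  [4] u=3 | in 11110 | out 01111 | prev 00000 | push {1}
  [5] u=4 | in 00000 | out 11010 | prev 00000 | push {3}
  [6] u=5 | in 00000 | out 11111 | prev 11100 | push {}
  [7] u=6 | in 11111 | out 11010 | prev 00000 | push {2,4}
  [8] u=0 | in 11111 | out 11111 | prev 11110 | push {6}
  [9] u=1 | in 11111 | out 11111 | prev 11100 | push {0}
  [10] u=3 | in 11111 | out 01111 | ==
  [11] u=2 | in 11111 | out 11111 | prev 11110 | push {}
  [12] u=4 | in 11010 | out 11010 | ==
  [13] u=6 | in 11111 | out 11010 | ==
  [14] u=0 | in 11111 | out 11111 | ==

Converged values:
  [0] 11111
  [1] 11111
  [2] 11111
  [3] 01111
  [4] 11010
  [5] 11111
  [6] 11010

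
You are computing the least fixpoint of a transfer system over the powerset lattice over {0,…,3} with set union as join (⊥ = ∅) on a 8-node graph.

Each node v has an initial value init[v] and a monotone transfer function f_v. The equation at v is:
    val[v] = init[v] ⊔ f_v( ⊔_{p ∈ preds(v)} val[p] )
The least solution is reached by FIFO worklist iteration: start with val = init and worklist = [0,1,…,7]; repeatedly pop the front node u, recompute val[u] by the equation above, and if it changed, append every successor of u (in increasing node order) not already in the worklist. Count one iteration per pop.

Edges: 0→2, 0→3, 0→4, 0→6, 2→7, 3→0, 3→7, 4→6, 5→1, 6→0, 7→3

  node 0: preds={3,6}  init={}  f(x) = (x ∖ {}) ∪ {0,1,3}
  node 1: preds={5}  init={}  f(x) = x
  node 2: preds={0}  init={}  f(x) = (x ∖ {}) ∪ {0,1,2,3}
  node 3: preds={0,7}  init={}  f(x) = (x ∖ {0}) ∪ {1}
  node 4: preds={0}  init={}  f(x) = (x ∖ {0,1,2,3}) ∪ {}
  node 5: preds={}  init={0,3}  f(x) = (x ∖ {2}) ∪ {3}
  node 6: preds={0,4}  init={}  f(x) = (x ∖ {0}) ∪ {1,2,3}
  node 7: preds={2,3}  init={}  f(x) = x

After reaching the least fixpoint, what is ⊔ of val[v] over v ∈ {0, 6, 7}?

{0,1,2,3}

Trace (15 dequeues):
  [1] u=0 | in {} | out {0,1,3} | prev {} | push {}
  [2] u=1 | in {0,3} | out {0,3} | prev {} | push {}
  [3] u=2 | in {0,1,3} | out {0,1,2,3} | prev {} | push {}
  [4] u=3 | in {0,1,3} | out {1,3} | prev {} | push {0}
  [5] u=4 | in {0,1,3} | out {} | ==
  [6] u=5 | in {} | out {0,3} | ==
  [7] u=6 | in {0,1,3} | out {1,2,3} | prev {} | push {}
  [8] u=7 | in {0,1,2,3} | out {0,1,2,3} | prev {} | push {3}
  [9] u=0 | in {1,2,3} | out {0,1,2,3} | prev {0,1,3} | push {2,4,6}
  [10] u=3 | in {0,1,2,3} | out {1,2,3} | prev {1,3} | push {0,7}
  [11] u=2 | in {0,1,2,3} | out {0,1,2,3} | ==
  [12] u=4 | in {0,1,2,3} | out {} | ==
  [13] u=6 | in {0,1,2,3} | out {1,2,3} | ==
  [14] u=0 | in {1,2,3} | out {0,1,2,3} | ==
  [15] u=7 | in {0,1,2,3} | out {0,1,2,3} | ==

Converged values:
  [0] {0,1,2,3}
  [1] {0,3}
  [2] {0,1,2,3}
  [3] {1,2,3}
  [4] {}
  [5] {0,3}
  [6] {1,2,3}
  [7] {0,1,2,3}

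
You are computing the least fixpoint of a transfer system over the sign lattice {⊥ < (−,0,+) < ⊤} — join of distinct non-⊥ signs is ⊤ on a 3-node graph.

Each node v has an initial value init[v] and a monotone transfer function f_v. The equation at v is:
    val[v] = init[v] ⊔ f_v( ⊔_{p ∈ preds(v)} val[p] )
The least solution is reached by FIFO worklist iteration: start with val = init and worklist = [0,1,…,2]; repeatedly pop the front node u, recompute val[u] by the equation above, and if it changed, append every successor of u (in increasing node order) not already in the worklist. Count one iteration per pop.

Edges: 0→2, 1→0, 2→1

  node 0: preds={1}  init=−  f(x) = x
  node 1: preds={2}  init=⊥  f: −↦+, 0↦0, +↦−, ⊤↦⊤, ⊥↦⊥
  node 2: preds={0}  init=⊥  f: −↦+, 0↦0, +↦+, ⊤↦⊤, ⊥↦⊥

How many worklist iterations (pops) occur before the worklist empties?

5

Worklist (5 pops):
  #1 pop 0: in=⊥ → − (no change)
  #2 pop 1: in=⊥ → ⊥ (no change)
  #3 pop 2: in=− → + (was ⊥); enqueue [1]
  #4 pop 1: in=+ → − (was ⊥); enqueue [0]
  #5 pop 0: in=− → − (no change)

Fixpoint:
  val[0] = −
  val[1] = −
  val[2] = +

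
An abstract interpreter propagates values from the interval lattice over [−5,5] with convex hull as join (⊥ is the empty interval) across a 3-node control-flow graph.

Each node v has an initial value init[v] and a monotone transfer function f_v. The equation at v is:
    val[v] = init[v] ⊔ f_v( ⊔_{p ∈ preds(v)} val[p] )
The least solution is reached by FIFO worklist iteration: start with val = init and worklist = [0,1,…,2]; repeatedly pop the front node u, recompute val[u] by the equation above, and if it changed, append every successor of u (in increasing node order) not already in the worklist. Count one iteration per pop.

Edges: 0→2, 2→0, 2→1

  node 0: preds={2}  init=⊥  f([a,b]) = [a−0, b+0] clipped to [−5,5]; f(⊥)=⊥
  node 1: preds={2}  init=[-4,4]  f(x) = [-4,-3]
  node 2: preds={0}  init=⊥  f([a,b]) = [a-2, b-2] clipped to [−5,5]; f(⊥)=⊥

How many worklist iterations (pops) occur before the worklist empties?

Trace (3 dequeues):
  [1] u=0 | in ⊥ | out ⊥ | ==
  [2] u=1 | in ⊥ | out [-4,4] | ==
  [3] u=2 | in ⊥ | out ⊥ | ==

Converged values:
  [0] ⊥
  [1] [-4,4]
  [2] ⊥

3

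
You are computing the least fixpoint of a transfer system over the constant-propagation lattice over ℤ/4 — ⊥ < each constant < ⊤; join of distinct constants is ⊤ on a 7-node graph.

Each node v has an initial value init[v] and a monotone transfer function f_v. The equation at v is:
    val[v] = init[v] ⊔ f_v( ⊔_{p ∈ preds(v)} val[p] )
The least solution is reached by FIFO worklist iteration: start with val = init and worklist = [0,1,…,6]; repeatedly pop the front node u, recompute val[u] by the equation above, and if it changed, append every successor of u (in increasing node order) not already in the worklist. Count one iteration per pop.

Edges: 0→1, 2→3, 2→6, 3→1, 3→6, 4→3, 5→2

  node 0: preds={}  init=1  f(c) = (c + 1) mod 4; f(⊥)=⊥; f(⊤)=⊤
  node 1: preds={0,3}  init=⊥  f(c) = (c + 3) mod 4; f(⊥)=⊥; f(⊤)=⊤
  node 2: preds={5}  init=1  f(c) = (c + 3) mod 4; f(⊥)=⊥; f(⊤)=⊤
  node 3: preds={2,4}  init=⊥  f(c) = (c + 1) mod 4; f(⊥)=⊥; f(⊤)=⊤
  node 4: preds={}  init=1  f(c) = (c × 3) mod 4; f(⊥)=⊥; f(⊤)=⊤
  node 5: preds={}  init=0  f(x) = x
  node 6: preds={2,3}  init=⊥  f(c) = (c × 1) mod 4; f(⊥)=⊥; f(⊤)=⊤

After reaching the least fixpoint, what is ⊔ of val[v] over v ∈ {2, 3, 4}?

⊤

Worklist (8 pops):
  #1 pop 0: in=⊥ → 1 (no change)
  #2 pop 1: in=1 → 0 (was ⊥); enqueue []
  #3 pop 2: in=0 → ⊤ (was 1); enqueue []
  #4 pop 3: in=⊤ → ⊤ (was ⊥); enqueue [1]
  #5 pop 4: in=⊥ → 1 (no change)
  #6 pop 5: in=⊥ → 0 (no change)
  #7 pop 6: in=⊤ → ⊤ (was ⊥); enqueue []
  #8 pop 1: in=⊤ → ⊤ (was 0); enqueue []

Fixpoint:
  val[0] = 1
  val[1] = ⊤
  val[2] = ⊤
  val[3] = ⊤
  val[4] = 1
  val[5] = 0
  val[6] = ⊤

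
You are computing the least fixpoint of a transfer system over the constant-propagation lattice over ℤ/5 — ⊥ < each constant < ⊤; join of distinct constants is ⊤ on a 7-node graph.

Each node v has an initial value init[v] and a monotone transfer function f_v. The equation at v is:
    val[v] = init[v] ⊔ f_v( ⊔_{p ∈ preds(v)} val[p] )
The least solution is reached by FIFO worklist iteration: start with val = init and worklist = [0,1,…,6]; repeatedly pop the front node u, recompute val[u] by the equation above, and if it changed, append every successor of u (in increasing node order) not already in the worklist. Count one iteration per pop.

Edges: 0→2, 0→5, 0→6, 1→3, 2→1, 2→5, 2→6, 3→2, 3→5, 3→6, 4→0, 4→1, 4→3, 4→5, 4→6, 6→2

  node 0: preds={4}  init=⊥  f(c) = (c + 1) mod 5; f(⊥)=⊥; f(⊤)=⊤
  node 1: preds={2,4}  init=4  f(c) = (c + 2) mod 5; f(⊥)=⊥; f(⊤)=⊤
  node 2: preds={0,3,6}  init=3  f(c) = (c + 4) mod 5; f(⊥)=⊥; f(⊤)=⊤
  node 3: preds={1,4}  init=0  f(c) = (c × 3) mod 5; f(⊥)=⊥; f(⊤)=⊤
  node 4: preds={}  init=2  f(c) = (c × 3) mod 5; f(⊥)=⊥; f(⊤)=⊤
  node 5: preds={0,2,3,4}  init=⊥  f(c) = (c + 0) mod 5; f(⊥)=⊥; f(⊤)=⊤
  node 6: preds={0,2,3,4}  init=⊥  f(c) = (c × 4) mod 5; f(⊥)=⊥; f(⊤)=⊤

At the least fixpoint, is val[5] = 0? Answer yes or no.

Trace (9 dequeues):
  [1] u=0 | in 2 | out 3 | prev ⊥ | push {}
  [2] u=1 | in ⊤ | out ⊤ | prev 4 | push {}
  [3] u=2 | in ⊤ | out ⊤ | prev 3 | push {1}
  [4] u=3 | in ⊤ | out ⊤ | prev 0 | push {2}
  [5] u=4 | in ⊥ | out 2 | ==
  [6] u=5 | in ⊤ | out ⊤ | prev ⊥ | push {}
  [7] u=6 | in ⊤ | out ⊤ | prev ⊥ | push {}
  [8] u=1 | in ⊤ | out ⊤ | ==
  [9] u=2 | in ⊤ | out ⊤ | ==

Converged values:
  [0] 3
  [1] ⊤
  [2] ⊤
  [3] ⊤
  [4] 2
  [5] ⊤
  [6] ⊤

no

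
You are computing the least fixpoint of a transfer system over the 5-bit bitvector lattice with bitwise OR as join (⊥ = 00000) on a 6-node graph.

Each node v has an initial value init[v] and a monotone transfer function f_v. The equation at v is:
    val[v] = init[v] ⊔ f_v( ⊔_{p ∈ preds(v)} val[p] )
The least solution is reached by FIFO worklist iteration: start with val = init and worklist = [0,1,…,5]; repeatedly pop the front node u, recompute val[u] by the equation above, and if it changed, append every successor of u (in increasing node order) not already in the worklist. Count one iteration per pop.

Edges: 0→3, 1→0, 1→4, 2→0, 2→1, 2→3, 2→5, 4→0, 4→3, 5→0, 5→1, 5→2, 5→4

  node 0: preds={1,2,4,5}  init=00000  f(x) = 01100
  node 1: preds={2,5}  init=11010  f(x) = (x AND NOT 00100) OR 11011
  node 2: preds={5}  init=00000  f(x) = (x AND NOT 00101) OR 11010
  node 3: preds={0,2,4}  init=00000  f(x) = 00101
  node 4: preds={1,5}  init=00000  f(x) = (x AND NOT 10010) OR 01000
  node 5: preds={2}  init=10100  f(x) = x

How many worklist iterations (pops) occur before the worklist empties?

11

Iteration log — 11 steps:
  step 1. node 0  ⊔preds=11110  new=01100  old=00000  +wl: 
  step 2. node 1  ⊔preds=10100  new=11011  old=11010  +wl: 0
  step 3. node 2  ⊔preds=10100  new=11010  old=00000  +wl: 1
  step 4. node 3  ⊔preds=11110  new=00101  old=00000  +wl: 
  step 5. node 4  ⊔preds=11111  new=01101  old=00000  +wl: 3
  step 6. node 5  ⊔preds=11010  new=11110  old=10100  +wl: 2,4
  step 7. node 0  ⊔preds=11111  new=01100  stable
  step 8. node 1  ⊔preds=11110  new=11011  stable
  step 9. node 3  ⊔preds=11111  new=00101  stable
  step 10. node 2  ⊔preds=11110  new=11010  stable
  step 11. node 4  ⊔preds=11111  new=01101  stable

Least fixpoint reached:
  node 0: 01100
  node 1: 11011
  node 2: 11010
  node 3: 00101
  node 4: 01101
  node 5: 11110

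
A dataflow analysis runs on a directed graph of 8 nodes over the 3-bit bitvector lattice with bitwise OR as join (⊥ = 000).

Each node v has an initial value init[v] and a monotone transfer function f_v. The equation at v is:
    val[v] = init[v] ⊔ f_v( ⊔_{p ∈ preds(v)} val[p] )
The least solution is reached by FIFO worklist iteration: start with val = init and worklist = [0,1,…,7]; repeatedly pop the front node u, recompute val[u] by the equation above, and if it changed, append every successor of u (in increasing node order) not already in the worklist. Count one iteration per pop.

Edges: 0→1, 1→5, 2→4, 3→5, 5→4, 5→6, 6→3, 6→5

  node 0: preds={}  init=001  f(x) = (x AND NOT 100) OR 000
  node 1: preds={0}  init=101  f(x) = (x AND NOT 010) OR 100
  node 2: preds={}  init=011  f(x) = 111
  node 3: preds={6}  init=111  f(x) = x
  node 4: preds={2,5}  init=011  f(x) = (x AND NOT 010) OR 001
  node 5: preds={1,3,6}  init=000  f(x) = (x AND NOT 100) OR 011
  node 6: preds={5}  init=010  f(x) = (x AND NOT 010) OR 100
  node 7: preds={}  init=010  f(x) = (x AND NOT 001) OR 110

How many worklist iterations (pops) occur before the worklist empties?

Worklist (11 pops):
  #1 pop 0: in=000 → 001 (no change)
  #2 pop 1: in=001 → 101 (no change)
  #3 pop 2: in=000 → 111 (was 011); enqueue []
  #4 pop 3: in=010 → 111 (no change)
  #5 pop 4: in=111 → 111 (was 011); enqueue []
  #6 pop 5: in=111 → 011 (was 000); enqueue [4]
  #7 pop 6: in=011 → 111 (was 010); enqueue [3,5]
  #8 pop 7: in=000 → 110 (was 010); enqueue []
  #9 pop 4: in=111 → 111 (no change)
  #10 pop 3: in=111 → 111 (no change)
  #11 pop 5: in=111 → 011 (no change)

Fixpoint:
  val[0] = 001
  val[1] = 101
  val[2] = 111
  val[3] = 111
  val[4] = 111
  val[5] = 011
  val[6] = 111
  val[7] = 110

11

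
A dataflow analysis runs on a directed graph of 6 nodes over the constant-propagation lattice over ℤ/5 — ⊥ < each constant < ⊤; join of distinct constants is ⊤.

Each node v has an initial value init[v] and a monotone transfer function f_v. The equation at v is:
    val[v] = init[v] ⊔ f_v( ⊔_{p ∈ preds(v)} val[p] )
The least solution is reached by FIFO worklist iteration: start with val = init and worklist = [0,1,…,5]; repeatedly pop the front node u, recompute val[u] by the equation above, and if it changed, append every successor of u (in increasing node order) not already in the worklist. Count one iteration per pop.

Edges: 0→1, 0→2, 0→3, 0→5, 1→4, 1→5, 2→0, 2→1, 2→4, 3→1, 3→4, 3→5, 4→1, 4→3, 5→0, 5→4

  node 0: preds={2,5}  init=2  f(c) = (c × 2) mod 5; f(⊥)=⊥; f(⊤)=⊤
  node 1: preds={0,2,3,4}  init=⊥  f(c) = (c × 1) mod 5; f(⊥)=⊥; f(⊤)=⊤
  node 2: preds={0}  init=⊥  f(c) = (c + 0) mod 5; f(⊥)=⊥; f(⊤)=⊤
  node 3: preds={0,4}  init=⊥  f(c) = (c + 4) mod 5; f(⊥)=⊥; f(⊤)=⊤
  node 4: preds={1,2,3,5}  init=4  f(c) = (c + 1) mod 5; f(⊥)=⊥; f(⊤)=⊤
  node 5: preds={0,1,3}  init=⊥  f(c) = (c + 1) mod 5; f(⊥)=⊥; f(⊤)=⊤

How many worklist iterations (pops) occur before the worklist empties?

Worklist (15 pops):
  #1 pop 0: in=⊥ → 2 (no change)
  #2 pop 1: in=⊤ → ⊤ (was ⊥); enqueue []
  #3 pop 2: in=2 → 2 (was ⊥); enqueue [0,1]
  #4 pop 3: in=⊤ → ⊤ (was ⊥); enqueue []
  #5 pop 4: in=⊤ → ⊤ (was 4); enqueue [3]
  #6 pop 5: in=⊤ → ⊤ (was ⊥); enqueue [4]
  #7 pop 0: in=⊤ → ⊤ (was 2); enqueue [2,5]
  #8 pop 1: in=⊤ → ⊤ (no change)
  #9 pop 3: in=⊤ → ⊤ (no change)
  #10 pop 4: in=⊤ → ⊤ (no change)
  #11 pop 2: in=⊤ → ⊤ (was 2); enqueue [0,1,4]
  #12 pop 5: in=⊤ → ⊤ (no change)
  #13 pop 0: in=⊤ → ⊤ (no change)
  #14 pop 1: in=⊤ → ⊤ (no change)
  #15 pop 4: in=⊤ → ⊤ (no change)

Fixpoint:
  val[0] = ⊤
  val[1] = ⊤
  val[2] = ⊤
  val[3] = ⊤
  val[4] = ⊤
  val[5] = ⊤

15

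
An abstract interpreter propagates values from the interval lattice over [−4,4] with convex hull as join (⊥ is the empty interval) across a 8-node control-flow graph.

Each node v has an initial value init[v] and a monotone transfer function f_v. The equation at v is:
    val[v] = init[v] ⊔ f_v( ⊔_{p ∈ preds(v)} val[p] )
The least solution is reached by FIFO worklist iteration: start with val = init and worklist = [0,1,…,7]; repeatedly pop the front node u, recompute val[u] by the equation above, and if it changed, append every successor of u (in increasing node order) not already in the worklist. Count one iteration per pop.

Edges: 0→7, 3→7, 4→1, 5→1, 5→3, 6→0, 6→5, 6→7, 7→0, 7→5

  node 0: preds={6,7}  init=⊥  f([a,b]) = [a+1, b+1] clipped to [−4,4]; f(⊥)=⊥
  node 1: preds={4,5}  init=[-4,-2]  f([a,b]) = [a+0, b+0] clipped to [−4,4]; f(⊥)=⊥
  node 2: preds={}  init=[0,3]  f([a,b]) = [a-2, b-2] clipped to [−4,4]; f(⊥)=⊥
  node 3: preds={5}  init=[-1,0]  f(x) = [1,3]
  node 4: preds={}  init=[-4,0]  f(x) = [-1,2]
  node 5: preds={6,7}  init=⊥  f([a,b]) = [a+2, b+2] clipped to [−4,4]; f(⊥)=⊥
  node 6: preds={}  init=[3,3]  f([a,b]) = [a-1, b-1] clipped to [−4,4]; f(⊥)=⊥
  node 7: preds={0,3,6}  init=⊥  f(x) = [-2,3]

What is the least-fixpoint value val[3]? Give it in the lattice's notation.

[-1,3]

Worklist (15 pops):
  #1 pop 0: in=[3,3] → [4,4] (was ⊥); enqueue []
  #2 pop 1: in=[-4,0] → [-4,0] (was [-4,-2]); enqueue []
  #3 pop 2: in=⊥ → [0,3] (no change)
  #4 pop 3: in=⊥ → [-1,3] (was [-1,0]); enqueue []
  #5 pop 4: in=⊥ → [-4,2] (was [-4,0]); enqueue [1]
  #6 pop 5: in=[3,3] → [4,4] (was ⊥); enqueue [3]
  #7 pop 6: in=⊥ → [3,3] (no change)
  #8 pop 7: in=[-1,4] → [-2,3] (was ⊥); enqueue [0,5]
  #9 pop 1: in=[-4,4] → [-4,4] (was [-4,0]); enqueue []
  #10 pop 3: in=[4,4] → [-1,3] (no change)
  #11 pop 0: in=[-2,3] → [-1,4] (was [4,4]); enqueue [7]
  #12 pop 5: in=[-2,3] → [0,4] (was [4,4]); enqueue [1,3]
  #13 pop 7: in=[-1,4] → [-2,3] (no change)
  #14 pop 1: in=[-4,4] → [-4,4] (no change)
  #15 pop 3: in=[0,4] → [-1,3] (no change)

Fixpoint:
  val[0] = [-1,4]
  val[1] = [-4,4]
  val[2] = [0,3]
  val[3] = [-1,3]
  val[4] = [-4,2]
  val[5] = [0,4]
  val[6] = [3,3]
  val[7] = [-2,3]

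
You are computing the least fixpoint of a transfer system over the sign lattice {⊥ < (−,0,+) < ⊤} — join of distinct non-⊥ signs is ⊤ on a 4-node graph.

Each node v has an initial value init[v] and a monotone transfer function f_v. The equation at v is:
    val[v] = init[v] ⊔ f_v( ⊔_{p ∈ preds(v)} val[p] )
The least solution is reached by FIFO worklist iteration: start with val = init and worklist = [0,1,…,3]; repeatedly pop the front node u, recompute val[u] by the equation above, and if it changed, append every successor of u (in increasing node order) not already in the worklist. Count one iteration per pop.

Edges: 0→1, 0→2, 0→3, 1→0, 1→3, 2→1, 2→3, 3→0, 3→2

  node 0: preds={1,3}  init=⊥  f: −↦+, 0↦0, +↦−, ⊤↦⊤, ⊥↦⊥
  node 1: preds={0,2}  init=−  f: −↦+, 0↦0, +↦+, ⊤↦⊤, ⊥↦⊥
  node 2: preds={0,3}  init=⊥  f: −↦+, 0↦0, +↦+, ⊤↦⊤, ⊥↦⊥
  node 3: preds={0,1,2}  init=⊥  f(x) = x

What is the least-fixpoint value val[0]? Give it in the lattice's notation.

Iteration log — 9 steps:
  step 1. node 0  ⊔preds=−  new=+  old=⊥  +wl: 
  step 2. node 1  ⊔preds=+  new=⊤  old=−  +wl: 0
  step 3. node 2  ⊔preds=+  new=+  old=⊥  +wl: 1
  step 4. node 3  ⊔preds=⊤  new=⊤  old=⊥  +wl: 2
  step 5. node 0  ⊔preds=⊤  new=⊤  old=+  +wl: 3
  step 6. node 1  ⊔preds=⊤  new=⊤  stable
  step 7. node 2  ⊔preds=⊤  new=⊤  old=+  +wl: 1
  step 8. node 3  ⊔preds=⊤  new=⊤  stable
  step 9. node 1  ⊔preds=⊤  new=⊤  stable

Least fixpoint reached:
  node 0: ⊤
  node 1: ⊤
  node 2: ⊤
  node 3: ⊤

⊤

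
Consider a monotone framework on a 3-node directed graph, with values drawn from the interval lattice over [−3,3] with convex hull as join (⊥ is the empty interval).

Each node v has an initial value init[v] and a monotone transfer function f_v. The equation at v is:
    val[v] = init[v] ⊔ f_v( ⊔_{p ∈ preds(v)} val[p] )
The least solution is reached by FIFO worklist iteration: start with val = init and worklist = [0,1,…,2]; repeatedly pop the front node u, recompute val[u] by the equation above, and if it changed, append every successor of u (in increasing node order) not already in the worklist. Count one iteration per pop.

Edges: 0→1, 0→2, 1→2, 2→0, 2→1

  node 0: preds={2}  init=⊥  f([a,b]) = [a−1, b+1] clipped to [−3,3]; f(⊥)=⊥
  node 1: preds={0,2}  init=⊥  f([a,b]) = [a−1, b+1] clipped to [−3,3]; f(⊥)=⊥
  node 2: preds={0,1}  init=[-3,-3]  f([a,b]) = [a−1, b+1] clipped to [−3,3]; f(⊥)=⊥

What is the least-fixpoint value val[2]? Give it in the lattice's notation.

[-3,3]

Iteration log — 9 steps:
  step 1. node 0  ⊔preds=[-3,-3]  new=[-3,-2]  old=⊥  +wl: 
  step 2. node 1  ⊔preds=[-3,-2]  new=[-3,-1]  old=⊥  +wl: 
  step 3. node 2  ⊔preds=[-3,-1]  new=[-3,0]  old=[-3,-3]  +wl: 0,1
  step 4. node 0  ⊔preds=[-3,0]  new=[-3,1]  old=[-3,-2]  +wl: 2
  step 5. node 1  ⊔preds=[-3,1]  new=[-3,2]  old=[-3,-1]  +wl: 
  step 6. node 2  ⊔preds=[-3,2]  new=[-3,3]  old=[-3,0]  +wl: 0,1
  step 7. node 0  ⊔preds=[-3,3]  new=[-3,3]  old=[-3,1]  +wl: 2
  step 8. node 1  ⊔preds=[-3,3]  new=[-3,3]  old=[-3,2]  +wl: 
  step 9. node 2  ⊔preds=[-3,3]  new=[-3,3]  stable

Least fixpoint reached:
  node 0: [-3,3]
  node 1: [-3,3]
  node 2: [-3,3]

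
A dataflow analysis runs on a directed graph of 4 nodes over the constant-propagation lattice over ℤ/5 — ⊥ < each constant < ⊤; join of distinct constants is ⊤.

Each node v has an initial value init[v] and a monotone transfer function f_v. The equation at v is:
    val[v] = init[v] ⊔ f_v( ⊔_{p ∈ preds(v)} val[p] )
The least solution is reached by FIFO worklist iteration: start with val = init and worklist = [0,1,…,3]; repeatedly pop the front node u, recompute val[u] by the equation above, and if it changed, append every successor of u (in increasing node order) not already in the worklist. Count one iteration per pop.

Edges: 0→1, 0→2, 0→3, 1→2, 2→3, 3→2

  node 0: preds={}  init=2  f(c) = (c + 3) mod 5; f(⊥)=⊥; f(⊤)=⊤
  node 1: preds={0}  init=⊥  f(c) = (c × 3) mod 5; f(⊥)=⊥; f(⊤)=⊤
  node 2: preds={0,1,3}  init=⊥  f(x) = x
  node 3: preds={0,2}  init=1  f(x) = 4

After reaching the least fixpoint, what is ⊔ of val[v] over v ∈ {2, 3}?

⊤

Trace (5 dequeues):
  [1] u=0 | in ⊥ | out 2 | ==
  [2] u=1 | in 2 | out 1 | prev ⊥ | push {}
  [3] u=2 | in ⊤ | out ⊤ | prev ⊥ | push {}
  [4] u=3 | in ⊤ | out ⊤ | prev 1 | push {2}
  [5] u=2 | in ⊤ | out ⊤ | ==

Converged values:
  [0] 2
  [1] 1
  [2] ⊤
  [3] ⊤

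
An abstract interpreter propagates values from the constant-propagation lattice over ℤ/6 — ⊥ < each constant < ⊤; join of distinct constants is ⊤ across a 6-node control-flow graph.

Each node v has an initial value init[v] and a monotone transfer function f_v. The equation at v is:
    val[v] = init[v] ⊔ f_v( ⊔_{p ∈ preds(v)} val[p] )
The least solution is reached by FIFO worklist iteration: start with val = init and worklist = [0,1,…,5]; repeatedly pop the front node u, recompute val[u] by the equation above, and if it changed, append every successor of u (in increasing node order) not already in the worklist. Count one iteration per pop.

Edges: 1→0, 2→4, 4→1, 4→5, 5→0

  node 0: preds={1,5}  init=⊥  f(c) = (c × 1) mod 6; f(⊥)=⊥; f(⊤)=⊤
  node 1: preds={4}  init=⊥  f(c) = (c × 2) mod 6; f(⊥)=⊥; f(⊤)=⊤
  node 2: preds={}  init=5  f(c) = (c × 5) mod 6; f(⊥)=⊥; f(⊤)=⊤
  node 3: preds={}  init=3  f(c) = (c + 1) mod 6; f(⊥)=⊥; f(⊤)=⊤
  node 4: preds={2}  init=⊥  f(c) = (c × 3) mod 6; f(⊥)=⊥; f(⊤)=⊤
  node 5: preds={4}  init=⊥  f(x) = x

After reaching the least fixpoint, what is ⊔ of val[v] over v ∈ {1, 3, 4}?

⊤

Iteration log — 8 steps:
  step 1. node 0  ⊔preds=⊥  new=⊥  stable
  step 2. node 1  ⊔preds=⊥  new=⊥  stable
  step 3. node 2  ⊔preds=⊥  new=5  stable
  step 4. node 3  ⊔preds=⊥  new=3  stable
  step 5. node 4  ⊔preds=5  new=3  old=⊥  +wl: 1
  step 6. node 5  ⊔preds=3  new=3  old=⊥  +wl: 0
  step 7. node 1  ⊔preds=3  new=0  old=⊥  +wl: 
  step 8. node 0  ⊔preds=⊤  new=⊤  old=⊥  +wl: 

Least fixpoint reached:
  node 0: ⊤
  node 1: 0
  node 2: 5
  node 3: 3
  node 4: 3
  node 5: 3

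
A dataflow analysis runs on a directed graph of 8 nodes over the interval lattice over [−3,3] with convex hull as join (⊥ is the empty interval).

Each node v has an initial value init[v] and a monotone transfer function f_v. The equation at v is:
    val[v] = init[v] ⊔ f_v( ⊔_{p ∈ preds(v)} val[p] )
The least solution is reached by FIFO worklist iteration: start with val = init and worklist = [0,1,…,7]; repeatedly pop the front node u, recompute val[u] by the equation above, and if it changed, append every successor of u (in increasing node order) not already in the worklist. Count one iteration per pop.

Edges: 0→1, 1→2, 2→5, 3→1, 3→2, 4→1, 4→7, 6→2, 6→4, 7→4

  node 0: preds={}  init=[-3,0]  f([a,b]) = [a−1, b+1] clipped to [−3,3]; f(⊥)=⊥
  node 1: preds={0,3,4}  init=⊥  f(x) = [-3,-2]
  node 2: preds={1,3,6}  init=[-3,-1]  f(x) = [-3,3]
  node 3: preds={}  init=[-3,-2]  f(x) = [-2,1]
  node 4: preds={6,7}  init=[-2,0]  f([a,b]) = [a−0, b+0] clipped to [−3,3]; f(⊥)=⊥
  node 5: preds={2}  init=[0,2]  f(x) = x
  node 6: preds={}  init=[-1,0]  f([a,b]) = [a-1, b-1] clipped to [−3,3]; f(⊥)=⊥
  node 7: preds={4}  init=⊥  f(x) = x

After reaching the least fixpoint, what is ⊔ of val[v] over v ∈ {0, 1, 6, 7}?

Iteration log — 11 steps:
  step 1. node 0  ⊔preds=⊥  new=[-3,0]  stable
  step 2. node 1  ⊔preds=[-3,0]  new=[-3,-2]  old=⊥  +wl: 
  step 3. node 2  ⊔preds=[-3,0]  new=[-3,3]  old=[-3,-1]  +wl: 
  step 4. node 3  ⊔preds=⊥  new=[-3,1]  old=[-3,-2]  +wl: 1,2
  step 5. node 4  ⊔preds=[-1,0]  new=[-2,0]  stable
  step 6. node 5  ⊔preds=[-3,3]  new=[-3,3]  old=[0,2]  +wl: 
  step 7. node 6  ⊔preds=⊥  new=[-1,0]  stable
  step 8. node 7  ⊔preds=[-2,0]  new=[-2,0]  old=⊥  +wl: 4
  step 9. node 1  ⊔preds=[-3,1]  new=[-3,-2]  stable
  step 10. node 2  ⊔preds=[-3,1]  new=[-3,3]  stable
  step 11. node 4  ⊔preds=[-2,0]  new=[-2,0]  stable

Least fixpoint reached:
  node 0: [-3,0]
  node 1: [-3,-2]
  node 2: [-3,3]
  node 3: [-3,1]
  node 4: [-2,0]
  node 5: [-3,3]
  node 6: [-1,0]
  node 7: [-2,0]

[-3,0]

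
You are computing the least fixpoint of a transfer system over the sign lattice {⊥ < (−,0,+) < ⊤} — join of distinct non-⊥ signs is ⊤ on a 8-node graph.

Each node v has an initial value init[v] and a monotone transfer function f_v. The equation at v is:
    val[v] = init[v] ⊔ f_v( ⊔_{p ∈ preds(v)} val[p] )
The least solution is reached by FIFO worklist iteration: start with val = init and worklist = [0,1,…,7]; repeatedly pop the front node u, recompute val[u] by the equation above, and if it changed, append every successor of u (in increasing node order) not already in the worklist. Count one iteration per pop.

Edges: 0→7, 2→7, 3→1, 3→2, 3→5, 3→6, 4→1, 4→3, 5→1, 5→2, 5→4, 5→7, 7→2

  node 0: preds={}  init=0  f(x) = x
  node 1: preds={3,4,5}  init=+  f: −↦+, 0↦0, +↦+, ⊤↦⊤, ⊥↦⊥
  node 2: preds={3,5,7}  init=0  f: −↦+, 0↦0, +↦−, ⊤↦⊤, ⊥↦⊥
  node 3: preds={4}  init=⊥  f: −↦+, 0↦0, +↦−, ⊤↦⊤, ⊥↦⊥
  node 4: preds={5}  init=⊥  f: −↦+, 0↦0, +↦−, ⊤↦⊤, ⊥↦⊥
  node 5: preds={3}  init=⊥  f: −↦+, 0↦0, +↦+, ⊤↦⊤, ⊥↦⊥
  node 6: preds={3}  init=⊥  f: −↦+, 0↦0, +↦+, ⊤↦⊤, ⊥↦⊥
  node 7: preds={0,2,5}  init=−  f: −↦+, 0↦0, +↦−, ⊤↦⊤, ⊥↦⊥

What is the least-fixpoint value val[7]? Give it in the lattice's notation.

⊤

Iteration log — 9 steps:
  step 1. node 0  ⊔preds=⊥  new=0  stable
  step 2. node 1  ⊔preds=⊥  new=+  stable
  step 3. node 2  ⊔preds=−  new=⊤  old=0  +wl: 
  step 4. node 3  ⊔preds=⊥  new=⊥  stable
  step 5. node 4  ⊔preds=⊥  new=⊥  stable
  step 6. node 5  ⊔preds=⊥  new=⊥  stable
  step 7. node 6  ⊔preds=⊥  new=⊥  stable
  step 8. node 7  ⊔preds=⊤  new=⊤  old=−  +wl: 2
  step 9. node 2  ⊔preds=⊤  new=⊤  stable

Least fixpoint reached:
  node 0: 0
  node 1: +
  node 2: ⊤
  node 3: ⊥
  node 4: ⊥
  node 5: ⊥
  node 6: ⊥
  node 7: ⊤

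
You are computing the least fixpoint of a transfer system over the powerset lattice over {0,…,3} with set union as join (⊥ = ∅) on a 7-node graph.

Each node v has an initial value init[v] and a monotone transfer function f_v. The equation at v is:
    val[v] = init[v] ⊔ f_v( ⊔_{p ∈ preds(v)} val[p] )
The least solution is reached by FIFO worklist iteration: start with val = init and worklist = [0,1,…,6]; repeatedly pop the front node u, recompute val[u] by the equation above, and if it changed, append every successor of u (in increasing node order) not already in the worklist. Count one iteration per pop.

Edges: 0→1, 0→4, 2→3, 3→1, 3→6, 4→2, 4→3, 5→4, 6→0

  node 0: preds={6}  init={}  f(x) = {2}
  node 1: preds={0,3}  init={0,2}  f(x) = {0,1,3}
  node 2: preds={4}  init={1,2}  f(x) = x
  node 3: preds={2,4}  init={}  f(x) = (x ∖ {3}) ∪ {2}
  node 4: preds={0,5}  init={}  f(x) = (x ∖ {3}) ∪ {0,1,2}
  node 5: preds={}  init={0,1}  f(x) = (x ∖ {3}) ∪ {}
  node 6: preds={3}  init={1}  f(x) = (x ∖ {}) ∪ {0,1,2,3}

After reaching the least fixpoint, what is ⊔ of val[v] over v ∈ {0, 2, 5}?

{0,1,2}

Worklist (13 pops):
  #1 pop 0: in={1} → {2} (was {}); enqueue []
  #2 pop 1: in={2} → {0,1,2,3} (was {0,2}); enqueue []
  #3 pop 2: in={} → {1,2} (no change)
  #4 pop 3: in={1,2} → {1,2} (was {}); enqueue [1]
  #5 pop 4: in={0,1,2} → {0,1,2} (was {}); enqueue [2,3]
  #6 pop 5: in={} → {0,1} (no change)
  #7 pop 6: in={1,2} → {0,1,2,3} (was {1}); enqueue [0]
  #8 pop 1: in={1,2} → {0,1,2,3} (no change)
  #9 pop 2: in={0,1,2} → {0,1,2} (was {1,2}); enqueue []
  #10 pop 3: in={0,1,2} → {0,1,2} (was {1,2}); enqueue [1,6]
  #11 pop 0: in={0,1,2,3} → {2} (no change)
  #12 pop 1: in={0,1,2} → {0,1,2,3} (no change)
  #13 pop 6: in={0,1,2} → {0,1,2,3} (no change)

Fixpoint:
  val[0] = {2}
  val[1] = {0,1,2,3}
  val[2] = {0,1,2}
  val[3] = {0,1,2}
  val[4] = {0,1,2}
  val[5] = {0,1}
  val[6] = {0,1,2,3}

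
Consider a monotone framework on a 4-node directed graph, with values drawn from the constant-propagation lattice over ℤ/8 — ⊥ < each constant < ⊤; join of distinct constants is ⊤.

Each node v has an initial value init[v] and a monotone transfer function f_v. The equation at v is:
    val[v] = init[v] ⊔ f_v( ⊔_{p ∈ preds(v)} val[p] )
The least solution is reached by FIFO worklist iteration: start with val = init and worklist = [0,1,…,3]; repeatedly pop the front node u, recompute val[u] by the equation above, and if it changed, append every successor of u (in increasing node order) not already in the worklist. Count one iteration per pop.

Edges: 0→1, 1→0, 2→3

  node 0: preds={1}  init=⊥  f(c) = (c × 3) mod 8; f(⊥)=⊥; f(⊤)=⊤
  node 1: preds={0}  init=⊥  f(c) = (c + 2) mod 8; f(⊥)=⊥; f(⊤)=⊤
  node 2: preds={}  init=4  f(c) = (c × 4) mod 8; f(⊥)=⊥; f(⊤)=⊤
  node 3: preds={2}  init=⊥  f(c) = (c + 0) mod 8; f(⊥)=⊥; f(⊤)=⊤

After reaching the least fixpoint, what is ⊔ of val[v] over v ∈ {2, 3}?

Trace (4 dequeues):
  [1] u=0 | in ⊥ | out ⊥ | ==
  [2] u=1 | in ⊥ | out ⊥ | ==
  [3] u=2 | in ⊥ | out 4 | ==
  [4] u=3 | in 4 | out 4 | prev ⊥ | push {}

Converged values:
  [0] ⊥
  [1] ⊥
  [2] 4
  [3] 4

4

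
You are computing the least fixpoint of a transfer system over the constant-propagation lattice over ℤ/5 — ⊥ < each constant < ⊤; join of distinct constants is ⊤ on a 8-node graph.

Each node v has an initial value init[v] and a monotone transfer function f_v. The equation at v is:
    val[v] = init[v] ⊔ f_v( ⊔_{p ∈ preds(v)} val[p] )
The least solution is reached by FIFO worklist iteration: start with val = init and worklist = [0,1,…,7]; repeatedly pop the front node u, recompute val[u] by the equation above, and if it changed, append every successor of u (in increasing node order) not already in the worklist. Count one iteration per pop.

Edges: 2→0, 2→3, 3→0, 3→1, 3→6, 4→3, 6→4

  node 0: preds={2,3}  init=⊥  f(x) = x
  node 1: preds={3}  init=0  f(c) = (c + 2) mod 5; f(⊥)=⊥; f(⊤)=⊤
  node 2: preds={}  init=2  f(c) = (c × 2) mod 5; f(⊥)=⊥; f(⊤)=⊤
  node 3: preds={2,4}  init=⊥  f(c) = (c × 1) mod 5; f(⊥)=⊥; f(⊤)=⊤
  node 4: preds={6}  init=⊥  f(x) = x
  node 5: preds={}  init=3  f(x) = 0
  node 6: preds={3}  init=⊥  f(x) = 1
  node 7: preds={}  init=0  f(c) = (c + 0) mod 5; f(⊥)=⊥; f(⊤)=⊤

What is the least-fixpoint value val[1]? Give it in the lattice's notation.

Worklist (15 pops):
  #1 pop 0: in=2 → 2 (was ⊥); enqueue []
  #2 pop 1: in=⊥ → 0 (no change)
  #3 pop 2: in=⊥ → 2 (no change)
  #4 pop 3: in=2 → 2 (was ⊥); enqueue [0,1]
  #5 pop 4: in=⊥ → ⊥ (no change)
  #6 pop 5: in=⊥ → ⊤ (was 3); enqueue []
  #7 pop 6: in=2 → 1 (was ⊥); enqueue [4]
  #8 pop 7: in=⊥ → 0 (no change)
  #9 pop 0: in=2 → 2 (no change)
  #10 pop 1: in=2 → ⊤ (was 0); enqueue []
  #11 pop 4: in=1 → 1 (was ⊥); enqueue [3]
  #12 pop 3: in=⊤ → ⊤ (was 2); enqueue [0,1,6]
  #13 pop 0: in=⊤ → ⊤ (was 2); enqueue []
  #14 pop 1: in=⊤ → ⊤ (no change)
  #15 pop 6: in=⊤ → 1 (no change)

Fixpoint:
  val[0] = ⊤
  val[1] = ⊤
  val[2] = 2
  val[3] = ⊤
  val[4] = 1
  val[5] = ⊤
  val[6] = 1
  val[7] = 0

⊤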